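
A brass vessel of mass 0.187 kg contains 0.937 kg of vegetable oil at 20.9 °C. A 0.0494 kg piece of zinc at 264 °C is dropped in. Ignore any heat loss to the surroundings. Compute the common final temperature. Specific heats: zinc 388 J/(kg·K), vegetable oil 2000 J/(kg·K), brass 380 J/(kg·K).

Taking heat into each body as positive, Σ m c ΔT = 0:
0.0494*388*(T − 264) + 0.937*2000*(T − 20.9) + 0.187*380*(T − 20.9) = 0
19.17(T − 264) + 1874(T − 20.9) + 71.06(T − 20.9) = 0
1964.2 T = 45712
T = 45712 / 1964.2 = 23.3 °C

T_f ≈ 23.3 °C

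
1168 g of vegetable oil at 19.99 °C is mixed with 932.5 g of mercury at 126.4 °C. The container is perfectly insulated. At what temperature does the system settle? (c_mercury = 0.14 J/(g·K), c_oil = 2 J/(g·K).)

T_f ≈ 25.6 °C

Net heat exchanged in the isolated system is zero:
932.5×0.14×(T − 126.4) + 1168×2×(T − 19.99) = 0
2466.6 T = 63198
T = 63198/2466.6 ≈ 25.62 °C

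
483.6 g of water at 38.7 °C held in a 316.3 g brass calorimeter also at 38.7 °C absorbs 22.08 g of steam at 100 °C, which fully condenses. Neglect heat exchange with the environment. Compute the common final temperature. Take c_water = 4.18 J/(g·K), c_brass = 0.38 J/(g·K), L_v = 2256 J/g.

T_f ≈ 63.5 °C

Net heat exchanged in the isolated system is zero:
condense steam: −22.08×2256 = −49812
  condensed water 100 °C→T: 92.29(T − 100)
  original water: 2021.4(T − 38.7)
  brass cup: 316.3×0.38×(T − 38.7) = 120.19(T − 38.7)
2233.9 T = 49812 + 9229.4 + 82882 = 141923
T ≈ 63.53 °C, under the boiling point, so the assumption holds.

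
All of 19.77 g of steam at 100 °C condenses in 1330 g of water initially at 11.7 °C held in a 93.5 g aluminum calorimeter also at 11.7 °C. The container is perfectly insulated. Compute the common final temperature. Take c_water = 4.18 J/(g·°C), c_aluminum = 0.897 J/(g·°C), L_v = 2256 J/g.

Setting the total heat transfer to zero:
condense steam: −19.77·2256 = −44601; condensed water 100 °C→T: 82.64(T − 100); water warms: 1330·4.18·(T − 11.7) = 5559.4(T − 11.7); aluminum cup: 93.5·0.897·(T − 11.7) = 83.87(T − 11.7)
5725.9 T = 44601 + 8263.9 + 66026 = 118891
T ≈ 20.76 °C (< 100 °C, so full condensation is consistent).

T_f ≈ 20.8 °C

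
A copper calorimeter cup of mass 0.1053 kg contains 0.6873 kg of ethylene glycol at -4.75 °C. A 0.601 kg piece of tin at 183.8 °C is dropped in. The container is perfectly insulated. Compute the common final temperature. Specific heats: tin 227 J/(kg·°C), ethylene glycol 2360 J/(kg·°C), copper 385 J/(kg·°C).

T_f ≈ 9.5 °C

T_f is the heat-capacity-weighted average of the initial temperatures:
T_f = (136.43*183.8 + 1622*(-4.75) + 40.54*(-4.75)) / (136.43 + 1622 + 40.54)
    = 17178 / 1799 ≈ 9.55 °C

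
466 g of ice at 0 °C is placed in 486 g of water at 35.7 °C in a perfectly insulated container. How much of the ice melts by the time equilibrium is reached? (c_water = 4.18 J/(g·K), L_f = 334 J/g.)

m_melted ≈ 217 g

Water can give up m c ΔT = 486·4.18·35.7 = 72524 J before reaching 0 °C.
Melting all 466 g of ice would need 466·334 = 155644 J.
Since 72524 < 155644 J, not all the ice melts; equilibrium is at 0 °C.
m_melted·334 = 72524  ⇒  m_melted ≈ 217.1 g.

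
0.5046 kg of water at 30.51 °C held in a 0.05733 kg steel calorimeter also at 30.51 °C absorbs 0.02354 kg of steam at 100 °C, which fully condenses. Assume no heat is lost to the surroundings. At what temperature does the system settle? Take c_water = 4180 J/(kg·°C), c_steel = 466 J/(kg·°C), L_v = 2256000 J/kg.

T_f ≈ 57.3 °C

Energy balance with sensible and latent terms:
latent heat released on condensation: 0.02354×2256000 = 53106
  condensed water 100 °C→T: 98.4(T − 100)
  water warms: 0.5046×4180×(T − 30.51) = 2109.2(T − 30.51)
  steel cup: 0.05733×466×(T − 30.51) = 26.72(T − 30.51)
2234.3 T = 53106 + 9839.7 + 65168 = 128114
T ≈ 57.34 °C — below 100 °C, confirming all the steam condensed.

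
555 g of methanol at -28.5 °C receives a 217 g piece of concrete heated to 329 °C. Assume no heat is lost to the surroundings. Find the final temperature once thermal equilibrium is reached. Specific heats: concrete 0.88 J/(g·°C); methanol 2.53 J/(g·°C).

Setting the total heat transfer to zero:
217·0.88·(T − 329) + 555·2.53·(T − (-28.5)) = 0
190.96(T − 329) + 1404.1(T − (-28.5)) = 0
(190.96 + 1404.1) T = 190.96·329 + 1404.1·(-28.5)
T = 22808 / 1595.1 = 14.3 °C

T_f ≈ 14.3 °C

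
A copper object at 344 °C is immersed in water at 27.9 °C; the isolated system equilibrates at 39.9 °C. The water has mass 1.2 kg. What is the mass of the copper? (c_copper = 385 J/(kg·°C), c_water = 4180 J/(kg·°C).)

m ≈ 0.514 kg

Heat gained plus heat lost sum to zero:
m·385·(39.9 − 344) + 1.2·4180·(39.9 − 27.9) = 0
-117079 m = -60192
m = -60192/-117079 ≈ 0.5141 kg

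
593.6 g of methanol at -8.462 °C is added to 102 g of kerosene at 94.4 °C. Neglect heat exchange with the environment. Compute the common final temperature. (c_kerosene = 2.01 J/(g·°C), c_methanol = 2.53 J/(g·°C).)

With ΣQ=0 the equilibrium temperature is the m·c-weighted mean:
T_f = (205.02·94.4 + 1501.8·(-8.462)) / (205.02 + 1501.8)
    = 6645.6 / 1706.8 ≈ 3.89 °C

T_f ≈ 3.9 °C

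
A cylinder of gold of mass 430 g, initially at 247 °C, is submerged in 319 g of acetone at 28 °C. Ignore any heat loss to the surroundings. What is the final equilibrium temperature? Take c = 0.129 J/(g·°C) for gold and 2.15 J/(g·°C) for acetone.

T_f ≈ 44.4 °C

Conservation of energy gives ΣQ = 0:
430×0.129×(T − 247) + 319×2.15×(T − 28) = 0
741.32 T = 32905
T ≈ 44.39 °C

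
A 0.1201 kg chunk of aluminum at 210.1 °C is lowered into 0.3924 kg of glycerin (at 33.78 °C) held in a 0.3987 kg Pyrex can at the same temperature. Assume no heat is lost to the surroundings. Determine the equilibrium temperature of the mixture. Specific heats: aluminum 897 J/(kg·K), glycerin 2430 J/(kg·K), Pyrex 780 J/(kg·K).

T_f ≈ 47.6 °C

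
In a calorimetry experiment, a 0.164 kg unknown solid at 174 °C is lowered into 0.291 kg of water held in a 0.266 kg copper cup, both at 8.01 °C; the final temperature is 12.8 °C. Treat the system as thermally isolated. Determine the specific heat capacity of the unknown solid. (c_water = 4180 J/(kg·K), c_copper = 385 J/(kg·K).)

Let T be the final temperature. ΣQ_i = 0:
0.164×c×(12.8 − 174) + 0.291×4180×(12.8 − 8.01) + 0.266×385×(12.8 − 8.01) = 0
-26.44 c = -6317
c = -6317/-26.44 ≈ 238.9 J/(kg·K)

c ≈ 239 J/(kg·K)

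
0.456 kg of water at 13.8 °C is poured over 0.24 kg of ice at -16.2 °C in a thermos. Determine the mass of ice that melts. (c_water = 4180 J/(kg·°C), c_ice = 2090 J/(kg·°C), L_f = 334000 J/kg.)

m_melted ≈ 0.0544 kg

Heat available from the water dropping to 0 °C: 0.456×4180×13.8 = 26304 J.
Of that, 0.24×2090×16.2 = 8125.9 J goes to bring the ice to 0 °C, leaving 18178 J.
Fully melting the ice requires m_ice L_f = 0.24×334000 = 80160 J.
That's not enough to melt it all — equilibrium is at 0 °C with ice remaining.
m_melted×334000 = 18178  ⇒  m_melted ≈ 0.05443 kg.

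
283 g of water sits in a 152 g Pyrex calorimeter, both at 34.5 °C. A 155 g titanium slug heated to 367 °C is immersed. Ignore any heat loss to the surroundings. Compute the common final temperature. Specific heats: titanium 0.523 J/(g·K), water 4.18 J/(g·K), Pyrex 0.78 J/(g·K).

T_f ≈ 54.0 °C

Setting the total heat transfer to zero:
155·0.523·(T − 367) + 283·4.18·(T − 34.5) + 152·0.78·(T − 34.5) = 0
81.06(T − 367) + 1182.9(T − 34.5) + 118.56(T − 34.5) = 0
1382.6 T = 74653
T = 74653/1382.6 ≈ 54.00 °C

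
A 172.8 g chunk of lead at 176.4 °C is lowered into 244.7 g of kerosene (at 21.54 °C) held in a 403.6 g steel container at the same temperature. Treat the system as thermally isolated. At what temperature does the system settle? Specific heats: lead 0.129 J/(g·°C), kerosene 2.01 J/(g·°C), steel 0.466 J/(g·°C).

T_f = Σ m_i c_i T_i / Σ m_i c_i:
T_f = (22.29·176.4 + 491.85·21.54 + 188.08·21.54) / (22.29 + 491.85 + 188.08)
    = 18578 / 702.22 ≈ 26.46 °C

T_f ≈ 26.5 °C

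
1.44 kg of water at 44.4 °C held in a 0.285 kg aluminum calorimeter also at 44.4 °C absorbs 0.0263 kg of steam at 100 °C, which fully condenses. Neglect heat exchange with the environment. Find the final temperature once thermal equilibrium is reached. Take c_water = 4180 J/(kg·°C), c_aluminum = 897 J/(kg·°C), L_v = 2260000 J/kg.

T_f ≈ 54.7 °C

Energy balance with sensible and latent terms:
steam→water at 100 °C releases m L_v = 0.0263·2260000 = 59438
  condensate cools 100→T: 0.0263·4180·(T − 100) = 109.93(T − 100)
  original water: 6019.2(T − 44.4)
  cup: 255.64(T − 44.4)
6384.8 T = 59438 + 10993 + 278603 = 349035
T ≈ 54.67 °C — below 100 °C, confirming all the steam condensed.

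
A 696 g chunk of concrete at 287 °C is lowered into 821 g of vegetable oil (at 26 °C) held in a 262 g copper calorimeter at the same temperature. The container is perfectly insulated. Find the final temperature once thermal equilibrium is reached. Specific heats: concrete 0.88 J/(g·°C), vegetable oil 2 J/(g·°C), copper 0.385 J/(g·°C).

T_f ≈ 93.9 °C

Let T be the final temperature. ΣQ_i = 0:
696*0.88*(T − 287) + 821*2*(T − 26) + 262*0.385*(T − 26) = 0
(612.48 + 1642 + 100.87) T = 612.48*287 + 1642*26 + 100.87*26
T = 221096/2355.3 ≈ 93.87 °C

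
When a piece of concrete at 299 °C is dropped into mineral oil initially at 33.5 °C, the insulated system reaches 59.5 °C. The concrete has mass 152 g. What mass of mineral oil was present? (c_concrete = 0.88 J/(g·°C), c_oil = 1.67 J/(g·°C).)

Heat lost by the concrete = heat gained by the oil:
152·0.88·(299 − 59.5) = m·1.67·(59.5 − 33.5)
43.42 m = 32036  ⇒  m ≈ 737.8 g

m ≈ 738 g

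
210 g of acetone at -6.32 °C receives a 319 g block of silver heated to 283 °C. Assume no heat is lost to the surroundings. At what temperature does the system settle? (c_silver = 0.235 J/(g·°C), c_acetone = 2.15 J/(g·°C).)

Heat gained plus heat lost sum to zero:
319*0.235*(T − 283) + 210*2.15*(T − (-6.32)) = 0
74.96(T − 283) + 451.5(T − (-6.32)) = 0
(74.96 + 451.5) T = 74.96*283 + 451.5*(-6.32)
T = 18362/526.47 ≈ 34.88 °C

T_f ≈ 34.9 °C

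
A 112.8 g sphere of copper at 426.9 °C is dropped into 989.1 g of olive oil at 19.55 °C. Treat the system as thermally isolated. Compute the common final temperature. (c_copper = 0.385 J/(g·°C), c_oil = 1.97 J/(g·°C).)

T_f is the heat-capacity-weighted average of the initial temperatures:
T_f = (43.43×426.9 + 1948.5×19.55) / (43.43 + 1948.5)
    = 56633 / 1992 ≈ 28.43 °C

T_f ≈ 28.4 °C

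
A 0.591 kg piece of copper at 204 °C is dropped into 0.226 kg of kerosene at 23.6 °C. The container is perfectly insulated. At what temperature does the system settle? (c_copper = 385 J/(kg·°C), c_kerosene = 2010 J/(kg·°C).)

T_f ≈ 83.8 °C

Net heat exchanged in the isolated system is zero:
0.591×385×(T − 204) + 0.226×2010×(T − 23.6) = 0
227.53(T − 204) + 454.26(T − 23.6) = 0
681.79 T = 57138
T ≈ 83.80 °C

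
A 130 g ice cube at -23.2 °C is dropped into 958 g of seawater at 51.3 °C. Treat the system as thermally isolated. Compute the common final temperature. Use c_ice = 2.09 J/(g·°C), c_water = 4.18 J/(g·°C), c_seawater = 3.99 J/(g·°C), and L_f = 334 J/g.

T_f ≈ 33.5 °C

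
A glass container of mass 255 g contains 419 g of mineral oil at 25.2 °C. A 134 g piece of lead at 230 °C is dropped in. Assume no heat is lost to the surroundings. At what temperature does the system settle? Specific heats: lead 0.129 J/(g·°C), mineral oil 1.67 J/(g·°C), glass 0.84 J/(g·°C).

Let T be the final temperature. ΣQ_i = 0:
134×0.129×(T − 230) + 419×1.67×(T − 25.2) + 255×0.84×(T − 25.2) = 0
(17.29 + 699.73 + 214.2) T = 17.29×230 + 699.73×25.2 + 214.2×25.2
T ≈ 29.00 °C

T_f ≈ 29.0 °C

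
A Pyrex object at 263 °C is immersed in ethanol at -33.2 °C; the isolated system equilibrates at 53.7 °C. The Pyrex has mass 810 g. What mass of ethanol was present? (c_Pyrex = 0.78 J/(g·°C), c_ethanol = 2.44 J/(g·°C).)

m ≈ 624 g

Let T be the final temperature. ΣQ_i = 0:
810·0.78·(53.7 − 263) + m·2.44·(53.7 − (-33.2)) = 0
212.04 m = 132236
m = 132236/212.04 ≈ 623.6 g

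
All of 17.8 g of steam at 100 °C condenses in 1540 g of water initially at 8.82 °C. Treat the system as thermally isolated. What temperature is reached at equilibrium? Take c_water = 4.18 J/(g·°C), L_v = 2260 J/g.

Sum of m c ΔT and latent-heat terms is zero:
latent heat released on condensation: 17.8·2260 = 40228
  condensed water 100 °C→T: 74.4(T − 100)
  water warms: 1540·4.18·(T − 8.82) = 6437.2(T − 8.82)
6511.6 T = 40228 + 7440.4 + 56776 = 104445
T ≈ 16.04 °C — below 100 °C, confirming all the steam condensed.

T_f ≈ 16.0 °C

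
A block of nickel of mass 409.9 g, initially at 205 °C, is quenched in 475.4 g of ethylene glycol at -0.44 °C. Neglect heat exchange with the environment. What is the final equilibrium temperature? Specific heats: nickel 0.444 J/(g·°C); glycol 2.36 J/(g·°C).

T_f ≈ 28.2 °C

Conservation of energy gives ΣQ = 0:
409.9×0.444×(T − 205) + 475.4×2.36×(T − (-0.44)) = 0
1303.9 T = 36815
T ≈ 28.23 °C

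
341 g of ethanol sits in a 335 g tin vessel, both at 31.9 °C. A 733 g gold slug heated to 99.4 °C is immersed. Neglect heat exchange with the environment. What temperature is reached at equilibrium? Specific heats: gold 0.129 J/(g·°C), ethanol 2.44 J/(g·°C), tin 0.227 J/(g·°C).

T_f ≈ 38.3 °C

Energy conservation, ΣQ = 0:
733*0.129*(T − 99.4) + 341*2.44*(T − 31.9) + 335*0.227*(T − 31.9) = 0
94.56(T − 99.4) + 832.04(T − 31.9) + 76.05(T − 31.9) = 0
(94.56 + 832.04 + 76.05) T = 94.56*99.4 + 832.04*31.9 + 76.05*31.9
T = 38367 / 1002.6 = 38.3 °C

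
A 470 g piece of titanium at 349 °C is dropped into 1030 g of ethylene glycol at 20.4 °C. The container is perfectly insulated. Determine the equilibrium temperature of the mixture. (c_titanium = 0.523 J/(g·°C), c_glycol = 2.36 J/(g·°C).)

T_f ≈ 50.6 °C

Heat gained plus heat lost sum to zero:
470·0.523·(T − 349) + 1030·2.36·(T − 20.4) = 0
245.81(T − 349) + 2430.8(T − 20.4) = 0
(245.81 + 2430.8) T = 245.81·349 + 2430.8·20.4
T = 135376 / 2676.6 = 50.6 °C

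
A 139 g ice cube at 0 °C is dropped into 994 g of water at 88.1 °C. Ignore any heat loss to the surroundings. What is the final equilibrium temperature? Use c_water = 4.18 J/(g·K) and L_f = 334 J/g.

T_f ≈ 67.5 °C

Energy balance with sensible and latent terms:
latent heat to melt: 139·334 = 46426; warm the meltwater: 581.02 T; water cools: 994·4.18·(T − 88.1) = 4154.9(T − 88.1)
4735.9 T = 366048 − 46426 = 319622
T ≈ 67.49 °C. Since T > 0 °C, the all-ice-melts assumption holds.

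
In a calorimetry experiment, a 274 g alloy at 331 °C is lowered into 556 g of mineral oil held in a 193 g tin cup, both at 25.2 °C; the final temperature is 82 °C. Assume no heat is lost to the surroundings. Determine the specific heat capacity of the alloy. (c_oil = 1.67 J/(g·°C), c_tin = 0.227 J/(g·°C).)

c ≈ 0.809 J/(g·°C)

Heat gained plus heat lost sum to zero:
274·c·(82 − 331) + 556·1.67·(82 − 25.2) + 193·0.227·(82 − 25.2) = 0
-68226 c = -55228
c = -55228/-68226 ≈ 0.8095 J/(g·°C)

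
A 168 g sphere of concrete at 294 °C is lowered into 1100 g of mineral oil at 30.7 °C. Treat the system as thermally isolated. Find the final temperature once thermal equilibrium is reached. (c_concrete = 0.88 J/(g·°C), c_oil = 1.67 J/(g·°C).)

T_f ≈ 50.3 °C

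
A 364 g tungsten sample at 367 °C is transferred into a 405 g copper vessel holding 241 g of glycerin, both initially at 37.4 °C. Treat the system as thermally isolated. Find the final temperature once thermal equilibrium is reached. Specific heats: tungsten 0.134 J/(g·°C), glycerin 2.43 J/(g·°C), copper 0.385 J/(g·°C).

With ΣQ=0 the equilibrium temperature is the m·c-weighted mean:
T_f = (48.78·367 + 585.63·37.4 + 155.93·37.4) / (48.78 + 585.63 + 155.93)
    = 45635 / 790.33 ≈ 57.74 °C

T_f ≈ 57.7 °C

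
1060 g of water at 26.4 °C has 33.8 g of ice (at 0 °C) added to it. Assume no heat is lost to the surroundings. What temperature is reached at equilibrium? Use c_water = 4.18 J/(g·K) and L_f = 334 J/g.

T_f ≈ 23.1 °C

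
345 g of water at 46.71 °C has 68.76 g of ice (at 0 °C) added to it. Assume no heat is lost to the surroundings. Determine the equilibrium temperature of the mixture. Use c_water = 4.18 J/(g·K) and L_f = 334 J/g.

T_f ≈ 25.7 °C

Setting the total heat transfer to zero:
melt ice: 68.76·334 = 22966
  warm the meltwater: 287.42 T
  water cools: 345·4.18·(T − 46.71) = 1442.1(T − 46.71)
1729.5 T = 67360 − 22966 = 44395
T ≈ 25.67 °C (positive, so assuming full melt was valid).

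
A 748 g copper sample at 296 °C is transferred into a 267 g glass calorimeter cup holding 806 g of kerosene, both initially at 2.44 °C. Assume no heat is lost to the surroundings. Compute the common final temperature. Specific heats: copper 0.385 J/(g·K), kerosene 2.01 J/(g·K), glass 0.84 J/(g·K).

Net heat exchanged in the isolated system is zero:
748×0.385×(T − 296) + 806×2.01×(T − 2.44) + 267×0.84×(T − 2.44) = 0
287.98(T − 296) + 1620.1(T − 2.44) + 224.28(T − 2.44) = 0
(287.98 + 1620.1 + 224.28) T = 287.98×296 + 1620.1×2.44 + 224.28×2.44
T = 89742 / 2132.3 = 42.1 °C

T_f ≈ 42.1 °C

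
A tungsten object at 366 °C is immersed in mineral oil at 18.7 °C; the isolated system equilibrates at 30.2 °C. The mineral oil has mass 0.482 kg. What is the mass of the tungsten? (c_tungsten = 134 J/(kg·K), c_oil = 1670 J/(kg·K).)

m ≈ 0.206 kg

|Q_tungsten| = |Q_oil|:
m·134·(366 − 30.2) = 0.482·1670·(30.2 − 18.7)
44997 m = 9256.8  ⇒  m ≈ 0.2057 kg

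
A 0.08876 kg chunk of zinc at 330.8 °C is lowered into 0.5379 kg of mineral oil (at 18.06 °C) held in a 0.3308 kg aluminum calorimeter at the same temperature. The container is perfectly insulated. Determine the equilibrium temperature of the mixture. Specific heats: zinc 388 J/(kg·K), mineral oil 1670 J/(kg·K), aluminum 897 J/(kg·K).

Net heat exchanged in the isolated system is zero:
0.08876·388·(T − 330.8) + 0.5379·1670·(T − 18.06) + 0.3308·897·(T − 18.06) = 0
34.44(T − 330.8) + 898.29(T − 18.06) + 296.73(T − 18.06) = 0
1229.5 T = 32974
T = 32974/1229.5 ≈ 26.82 °C

T_f ≈ 26.8 °C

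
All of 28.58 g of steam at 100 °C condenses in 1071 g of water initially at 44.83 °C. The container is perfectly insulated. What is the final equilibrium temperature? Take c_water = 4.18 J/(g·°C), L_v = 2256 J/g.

T_f ≈ 60.3 °C

Setting the total heat transfer to zero:
latent heat released on condensation: 28.58·2256 = 64476
  condensate cools 100→T: 28.58·4.18·(T − 100) = 119.46(T − 100)
  water warms: 1071·4.18·(T − 44.83) = 4476.8(T − 44.83)
4596.2 T = 64476 + 11946 + 200694 = 277117
T ≈ 60.29 °C, under the boiling point, so the assumption holds.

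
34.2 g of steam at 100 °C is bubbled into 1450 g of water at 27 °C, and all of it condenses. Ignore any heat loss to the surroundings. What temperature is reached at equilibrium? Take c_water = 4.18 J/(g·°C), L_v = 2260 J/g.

Taking heat into each body as positive, Σ m c ΔT = 0:
condense steam: −34.2·2260 = −77292
  condensed water 100 °C→T: 142.96(T − 100)
  original water: 6061(T − 27)
6204 T = 77292 + 14296 + 163647 = 255235
T ≈ 41.14 °C, under the boiling point, so the assumption holds.

T_f ≈ 41.1 °C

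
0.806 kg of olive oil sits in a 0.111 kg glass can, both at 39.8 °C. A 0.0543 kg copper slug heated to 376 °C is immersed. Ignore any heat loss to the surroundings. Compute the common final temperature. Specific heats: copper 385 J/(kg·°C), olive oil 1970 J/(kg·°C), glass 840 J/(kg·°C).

T_f ≈ 43.9 °C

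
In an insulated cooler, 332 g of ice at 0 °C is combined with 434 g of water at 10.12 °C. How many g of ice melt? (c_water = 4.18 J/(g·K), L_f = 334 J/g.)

m_melted ≈ 55 g

Water can give up m c ΔT = 434×4.18×10.12 = 18359 J before reaching 0 °C.
To melt every bit of ice: 332×334 = 110888 J.
That's not enough to melt it all — equilibrium is at 0 °C with ice remaining.
Mass melted = 18359/334 ≈ 54.97 g.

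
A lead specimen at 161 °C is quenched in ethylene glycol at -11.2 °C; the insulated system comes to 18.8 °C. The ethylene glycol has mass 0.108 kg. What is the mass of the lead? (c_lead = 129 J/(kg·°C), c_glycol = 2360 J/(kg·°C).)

Setting the total heat transfer to zero:
m×129×(18.8 − 161) + 0.108×2360×(18.8 − (-11.2)) = 0
-18344 m = -7646.4
m = -7646.4/-18344 ≈ 0.4168 kg

m ≈ 0.417 kg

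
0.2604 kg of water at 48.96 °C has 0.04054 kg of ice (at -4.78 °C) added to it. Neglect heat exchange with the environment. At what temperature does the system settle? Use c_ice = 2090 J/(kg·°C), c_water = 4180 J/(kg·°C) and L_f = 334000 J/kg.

Sum of m c ΔT and latent-heat terms is zero:
warm ice to 0 °C: 0.04054·2090·(0 − (-4.78)) = 405
  melt ice: 0.04054·334000 = 13540
  meltwater 0→T: 0.04054·4180·T = 169.46 T
  water cools: 0.2604·4180·(T − 48.96) = 1088.5(T − 48.96)
1257.9 T = 53292 − 13945 = 39346
T ≈ 31.28 °C — above 0 °C, consistent with complete melting.

T_f ≈ 31.3 °C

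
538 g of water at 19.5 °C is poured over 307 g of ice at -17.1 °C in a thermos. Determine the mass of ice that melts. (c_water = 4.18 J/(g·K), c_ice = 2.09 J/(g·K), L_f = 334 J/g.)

m_melted ≈ 98.4 g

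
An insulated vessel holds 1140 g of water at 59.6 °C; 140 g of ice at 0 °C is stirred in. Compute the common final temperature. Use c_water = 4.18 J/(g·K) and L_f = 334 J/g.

T_f ≈ 44.3 °C

Taking heat into each body as positive, Σ m c ΔT = 0:
fusion: m_ice L_f = 140·334 = 46760
  meltwater 0→T: 140·4.18·T = 585.2 T
  water cools: 1140·4.18·(T − 59.6) = 4765.2(T − 59.6)
5350.4 T = 284006 − 46760 = 237246
T ≈ 44.34 °C (positive, so assuming full melt was valid).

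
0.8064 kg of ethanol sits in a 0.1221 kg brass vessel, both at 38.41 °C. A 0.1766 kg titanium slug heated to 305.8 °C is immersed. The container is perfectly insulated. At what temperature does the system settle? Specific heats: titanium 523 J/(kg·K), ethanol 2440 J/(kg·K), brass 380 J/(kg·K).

T_f ≈ 50.1 °C

Let T be the final temperature. ΣQ_i = 0:
0.1766*523*(T − 305.8) + 0.8064*2440*(T − 38.41) + 0.1221*380*(T − 38.41) = 0
2106.4 T = 105603
T ≈ 50.13 °C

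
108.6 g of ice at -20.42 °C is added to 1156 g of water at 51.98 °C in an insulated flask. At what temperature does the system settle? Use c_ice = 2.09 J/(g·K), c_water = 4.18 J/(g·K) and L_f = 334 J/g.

T_f ≈ 39.8 °C

Let T be the final temperature. ΣQ_i = 0:
warm ice to 0 °C: 108.6×2.09×(0 − (-20.42)) = 4634.8; latent heat to melt: 108.6×334 = 36272; warm the meltwater: 453.95 T; water: 4832.1(T − 51.98)
5286 T = 251172 − 40907 = 210264
T ≈ 39.78 °C. Since T > 0 °C, the all-ice-melts assumption holds.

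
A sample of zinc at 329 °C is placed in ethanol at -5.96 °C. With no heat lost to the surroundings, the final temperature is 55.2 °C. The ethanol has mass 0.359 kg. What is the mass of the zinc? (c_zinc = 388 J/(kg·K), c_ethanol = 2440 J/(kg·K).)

Heat lost by the zinc = heat gained by the ethanol:
m×388×(329 − 55.2) = 0.359×2440×(55.2 − (-5.96))
106234 m = 53574  ⇒  m ≈ 0.5043 kg

m ≈ 0.504 kg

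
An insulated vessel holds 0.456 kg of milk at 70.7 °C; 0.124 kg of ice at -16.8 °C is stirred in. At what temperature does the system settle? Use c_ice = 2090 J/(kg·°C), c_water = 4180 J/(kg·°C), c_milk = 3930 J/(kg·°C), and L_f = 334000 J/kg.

T_f ≈ 35.0 °C

Energy conservation, ΣQ = 0:
warm ice to 0 °C: 0.124·2090·(0 − (-16.8)) = 4353.9
  melt ice: 0.124·334000 = 41416
  meltwater 0→T: 0.124·4180·T = 518.32 T
  milk cools: 0.456·3930·(T − 70.7) = 1792.1(T − 70.7)
2310.4 T = 126700 − 45770 = 80930
T ≈ 35.03 °C — above 0 °C, consistent with complete melting.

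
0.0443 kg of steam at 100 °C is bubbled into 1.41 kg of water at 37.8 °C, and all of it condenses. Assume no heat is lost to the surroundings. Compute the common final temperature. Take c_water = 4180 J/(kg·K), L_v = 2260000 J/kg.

T_f ≈ 56.2 °C

Setting the total heat transfer to zero:
latent heat released on condensation: 0.0443×2260000 = 100118; condensate cools 100→T: 0.0443×4180×(T − 100) = 185.17(T − 100); original water: 5893.8(T − 37.8)
6079 T = 100118 + 18517 + 222786 = 341421
T ≈ 56.16 °C — below 100 °C, confirming all the steam condensed.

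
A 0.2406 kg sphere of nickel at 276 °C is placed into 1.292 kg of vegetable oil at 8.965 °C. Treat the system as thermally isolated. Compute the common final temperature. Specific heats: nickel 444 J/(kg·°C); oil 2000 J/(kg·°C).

T_f ≈ 19.6 °C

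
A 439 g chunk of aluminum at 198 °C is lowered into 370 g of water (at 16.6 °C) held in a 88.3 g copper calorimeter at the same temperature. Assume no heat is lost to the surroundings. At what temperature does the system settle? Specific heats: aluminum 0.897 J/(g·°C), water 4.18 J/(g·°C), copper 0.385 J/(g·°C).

T_f ≈ 52.8 °C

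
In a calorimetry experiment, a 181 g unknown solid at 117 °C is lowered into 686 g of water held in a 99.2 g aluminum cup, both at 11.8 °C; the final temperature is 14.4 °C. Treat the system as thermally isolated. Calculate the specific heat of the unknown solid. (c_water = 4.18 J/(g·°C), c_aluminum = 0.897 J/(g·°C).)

c ≈ 0.414 J/(g·°C)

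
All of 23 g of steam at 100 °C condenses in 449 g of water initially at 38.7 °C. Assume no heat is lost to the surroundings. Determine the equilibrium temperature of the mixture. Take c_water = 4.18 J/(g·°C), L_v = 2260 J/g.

Conservation of energy gives ΣQ = 0:
steam→water at 100 °C releases m L_v = 23·2260 = 51980
  condensate cools 100→T: 23·4.18·(T − 100) = 96.14(T − 100)
  water warms: 449·4.18·(T − 38.7) = 1876.8(T − 38.7)
1973 T = 51980 + 9614 + 72633 = 134227
T ≈ 68.03 °C — below 100 °C, confirming all the steam condensed.

T_f ≈ 68.0 °C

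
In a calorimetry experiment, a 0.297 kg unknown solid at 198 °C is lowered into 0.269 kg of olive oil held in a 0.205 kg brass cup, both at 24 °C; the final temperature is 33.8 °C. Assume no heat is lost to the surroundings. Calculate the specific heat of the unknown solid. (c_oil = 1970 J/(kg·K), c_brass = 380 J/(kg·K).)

c ≈ 122 J/(kg·K)

Let T be the final temperature. ΣQ_i = 0:
0.297×c×(33.8 − 198) + 0.269×1970×(33.8 − 24) + 0.205×380×(33.8 − 24) = 0
-48.77 c = -5956.7
c = -5956.7/-48.77 ≈ 122.1 J/(kg·K)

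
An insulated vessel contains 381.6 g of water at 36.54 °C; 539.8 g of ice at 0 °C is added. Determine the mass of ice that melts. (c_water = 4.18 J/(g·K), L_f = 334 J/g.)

Cooling the water to 0 °C releases 381.6·4.18·36.54 = 58285 J.
To melt every bit of ice: 539.8·334 = 180293 J.
Since 58285 < 180293 J, not all the ice melts; equilibrium is at 0 °C.
Mass melted = 58285/334 ≈ 174.5 g.

m_melted ≈ 175 g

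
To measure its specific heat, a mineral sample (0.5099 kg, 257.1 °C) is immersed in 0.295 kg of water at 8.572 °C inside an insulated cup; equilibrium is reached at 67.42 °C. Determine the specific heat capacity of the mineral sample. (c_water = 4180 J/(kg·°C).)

c ≈ 750 J/(kg·°C)

m_s c (T_s − T_f) = m_water c_water (T_f − T_0):
0.5099·c·(257.1 − 67.42) = 0.295·4180·(67.42 − 8.572)
96.72 c = 72565  ⇒  c ≈ 750.3 J/(kg·°C)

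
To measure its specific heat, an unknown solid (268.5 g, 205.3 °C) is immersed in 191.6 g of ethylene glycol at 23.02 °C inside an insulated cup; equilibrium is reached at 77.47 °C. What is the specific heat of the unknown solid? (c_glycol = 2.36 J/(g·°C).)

c ≈ 0.717 J/(g·°C)

Net heat exchanged in the isolated system is zero:
268.5·c·(77.47 − 205.3) + 191.6·2.36·(77.47 − 23.02) = 0
-34322 c = -24621
c = -24621/-34322 ≈ 0.7173 J/(g·°C)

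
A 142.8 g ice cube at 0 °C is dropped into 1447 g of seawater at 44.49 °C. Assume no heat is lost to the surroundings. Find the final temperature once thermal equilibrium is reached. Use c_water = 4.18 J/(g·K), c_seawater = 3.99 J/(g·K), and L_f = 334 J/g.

T_f ≈ 32.8 °C

Setting the total heat transfer to zero:
fusion: m_ice L_f = 142.8·334 = 47695; meltwater 0→T: 142.8·4.18·T = 596.9 T; seawater: 5773.5(T − 44.49)
6370.4 T = 256864 − 47695 = 209169
T ≈ 32.83 °C (positive, so assuming full melt was valid).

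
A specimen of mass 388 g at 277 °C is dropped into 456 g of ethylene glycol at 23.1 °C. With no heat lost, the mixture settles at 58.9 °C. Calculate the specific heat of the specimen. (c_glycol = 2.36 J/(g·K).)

c ≈ 0.455 J/(g·K)

m_s c (T_s − T_f) = m_glycol c_glycol (T_f − T_0):
388·c·(277 − 58.9) = 456·2.36·(58.9 − 23.1)
84623 c = 38527  ⇒  c ≈ 0.4553 J/(g·K)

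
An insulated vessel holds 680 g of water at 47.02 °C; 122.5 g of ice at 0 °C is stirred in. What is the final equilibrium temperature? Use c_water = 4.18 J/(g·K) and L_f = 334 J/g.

T_f ≈ 27.6 °C

Energy conservation, ΣQ = 0:
fusion: m_ice L_f = 122.5×334 = 40915
  meltwater 0→T: 122.5×4.18×T = 512.05 T
  water cools: 680×4.18×(T − 47.02) = 2842.4(T − 47.02)
3354.4 T = 133650 − 40915 = 92735
T ≈ 27.65 °C — above 0 °C, consistent with complete melting.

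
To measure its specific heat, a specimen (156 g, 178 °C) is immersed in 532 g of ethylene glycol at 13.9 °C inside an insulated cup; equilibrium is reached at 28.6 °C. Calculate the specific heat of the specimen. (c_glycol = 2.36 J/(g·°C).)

Conservation of energy gives ΣQ = 0:
156·c·(28.6 − 178) + 532·2.36·(28.6 − 13.9) = 0
-23306 c = -18456
c = -18456/-23306 ≈ 0.7919 J/(g·°C)

c ≈ 0.792 J/(g·°C)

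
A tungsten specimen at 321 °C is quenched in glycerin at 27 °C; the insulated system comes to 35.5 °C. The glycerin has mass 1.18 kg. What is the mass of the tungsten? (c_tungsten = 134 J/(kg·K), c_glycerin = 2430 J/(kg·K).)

m ≈ 0.637 kg

Taking heat into each body as positive, Σ m c ΔT = 0:
m·134·(35.5 − 321) + 1.18·2430·(35.5 − 27) = 0
-38257 m = -24373
m = -24373/-38257 ≈ 0.6371 kg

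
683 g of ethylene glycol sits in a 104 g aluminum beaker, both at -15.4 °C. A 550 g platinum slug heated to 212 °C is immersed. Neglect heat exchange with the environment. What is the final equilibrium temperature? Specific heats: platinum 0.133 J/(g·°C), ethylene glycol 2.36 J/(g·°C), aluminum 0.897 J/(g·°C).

T_f ≈ -6.0 °C

Conservation of energy gives ΣQ = 0:
550*0.133*(T − 212) + 683*2.36*(T − (-15.4)) + 104*0.897*(T − (-15.4)) = 0
1778.3 T = -10752
T = -10752 / 1778.3 = -6.05 °C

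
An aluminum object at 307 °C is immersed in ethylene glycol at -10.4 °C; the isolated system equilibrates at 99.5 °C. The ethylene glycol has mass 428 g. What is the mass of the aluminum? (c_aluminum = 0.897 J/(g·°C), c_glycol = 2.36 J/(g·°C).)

m ≈ 596 g

|Q_aluminum| = |Q_glycol|:
m·0.897·(307 − 99.5) = 428·2.36·(99.5 − (-10.4))
186.13 m = 111008  ⇒  m ≈ 596.4 g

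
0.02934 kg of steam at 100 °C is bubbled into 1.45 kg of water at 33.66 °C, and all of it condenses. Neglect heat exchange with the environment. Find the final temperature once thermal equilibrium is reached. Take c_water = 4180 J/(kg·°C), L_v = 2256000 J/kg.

Taking heat into each body as positive, Σ m c ΔT = 0:
latent heat released on condensation: 0.02934×2256000 = 66191
  condensed water 100 °C→T: 122.64(T − 100)
  original water: 6061(T − 33.66)
6183.6 T = 66191 + 12264 + 204013 = 282468
T ≈ 45.68 °C, under the boiling point, so the assumption holds.

T_f ≈ 45.7 °C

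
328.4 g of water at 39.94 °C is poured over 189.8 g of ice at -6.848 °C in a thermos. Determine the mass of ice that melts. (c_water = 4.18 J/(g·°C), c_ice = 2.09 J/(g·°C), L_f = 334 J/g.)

Cooling the water to 0 °C releases 328.4·4.18·39.94 = 54826 J.
Of that, 189.8·2.09·6.848 = 2716.5 J goes to bring the ice to 0 °C, leaving 52110 J.
To melt every bit of ice: 189.8·334 = 63393 J.
Since 52110 < 63393 J, not all the ice melts; equilibrium is at 0 °C.
m_melted·334 = 52110  ⇒  m_melted ≈ 156 g.

m_melted ≈ 156 g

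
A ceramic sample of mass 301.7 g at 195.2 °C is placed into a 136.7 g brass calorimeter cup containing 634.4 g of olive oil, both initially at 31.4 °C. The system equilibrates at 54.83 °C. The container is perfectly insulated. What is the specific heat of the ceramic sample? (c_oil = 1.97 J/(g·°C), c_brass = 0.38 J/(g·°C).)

c ≈ 0.72 J/(g·°C)

Setting the total heat transfer to zero:
301.7·c·(54.83 − 195.2) + 634.4·1.97·(54.83 − 31.4) + 136.7·0.38·(54.83 − 31.4) = 0
-42350 c = -30499
c = -30499/-42350 ≈ 0.7202 J/(g·°C)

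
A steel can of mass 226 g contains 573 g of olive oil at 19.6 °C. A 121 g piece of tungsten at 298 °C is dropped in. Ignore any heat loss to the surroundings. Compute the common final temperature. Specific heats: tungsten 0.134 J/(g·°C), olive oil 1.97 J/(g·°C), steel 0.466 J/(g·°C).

T_f ≈ 23.2 °C

Conservation of energy gives ΣQ = 0:
121×0.134×(T − 298) + 573×1.97×(T − 19.6) + 226×0.466×(T − 19.6) = 0
16.21(T − 298) + 1128.8(T − 19.6) + 105.32(T − 19.6) = 0
(16.21 + 1128.8 + 105.32) T = 16.21×298 + 1128.8×19.6 + 105.32×19.6
T ≈ 23.21 °C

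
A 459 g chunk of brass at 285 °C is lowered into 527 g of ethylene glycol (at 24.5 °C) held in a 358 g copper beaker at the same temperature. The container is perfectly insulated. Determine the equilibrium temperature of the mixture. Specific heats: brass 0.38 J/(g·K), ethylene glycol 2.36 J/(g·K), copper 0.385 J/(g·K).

T_f ≈ 53.7 °C

Heat gained plus heat lost sum to zero:
459·0.38·(T − 285) + 527·2.36·(T − 24.5) + 358·0.385·(T − 24.5) = 0
(174.42 + 1243.7 + 137.83) T = 174.42·285 + 1243.7·24.5 + 137.83·24.5
T = 83558 / 1556 = 53.7 °C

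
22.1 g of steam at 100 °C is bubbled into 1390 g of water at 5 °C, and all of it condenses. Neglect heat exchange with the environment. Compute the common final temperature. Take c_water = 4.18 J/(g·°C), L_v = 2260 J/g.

Net heat exchanged in the isolated system is zero:
condense steam: −22.1×2260 = −49946
  condensate cools 100→T: 22.1×4.18×(T − 100) = 92.38(T − 100)
  water warms: 1390×4.18×(T − 5) = 5810.2(T − 5)
5902.6 T = 49946 + 9237.8 + 29051 = 88235
T ≈ 14.95 °C, under the boiling point, so the assumption holds.

T_f ≈ 14.9 °C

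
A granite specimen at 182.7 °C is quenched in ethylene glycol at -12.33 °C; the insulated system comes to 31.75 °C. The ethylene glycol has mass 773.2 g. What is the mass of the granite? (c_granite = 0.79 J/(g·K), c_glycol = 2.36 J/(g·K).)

m ≈ 675 g

Energy conservation, ΣQ = 0:
m×0.79×(31.75 − 182.7) + 773.2×2.36×(31.75 − (-12.33)) = 0
-119.25 m = -80435
m = -80435/-119.25 ≈ 674.5 g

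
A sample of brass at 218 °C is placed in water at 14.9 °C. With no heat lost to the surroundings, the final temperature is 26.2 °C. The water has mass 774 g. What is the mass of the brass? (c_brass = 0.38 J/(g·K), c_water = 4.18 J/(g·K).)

m ≈ 502 g

Heat lost by the brass = heat gained by the water:
m·0.38·(218 − 26.2) = 774·4.18·(26.2 − 14.9)
72.88 m = 36559  ⇒  m ≈ 501.6 g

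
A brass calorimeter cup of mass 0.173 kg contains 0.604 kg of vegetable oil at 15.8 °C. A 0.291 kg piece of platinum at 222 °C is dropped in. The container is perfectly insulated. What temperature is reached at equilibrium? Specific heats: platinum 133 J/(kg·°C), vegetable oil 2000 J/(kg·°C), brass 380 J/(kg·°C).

Energy conservation, ΣQ = 0:
0.291·133·(T − 222) + 0.604·2000·(T − 15.8) + 0.173·380·(T − 15.8) = 0
1312.4 T = 28717
T ≈ 21.88 °C

T_f ≈ 21.9 °C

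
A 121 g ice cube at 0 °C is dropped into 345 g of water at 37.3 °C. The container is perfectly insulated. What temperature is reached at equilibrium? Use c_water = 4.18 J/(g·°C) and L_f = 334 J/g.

T_f ≈ 6.9 °C

Energy conservation, ΣQ = 0:
latent heat to melt: 121×334 = 40414
  warm the meltwater: 505.78 T
  water: 1442.1(T − 37.3)
1947.9 T = 53790 − 40414 = 13376
T ≈ 6.87 °C (positive, so assuming full melt was valid).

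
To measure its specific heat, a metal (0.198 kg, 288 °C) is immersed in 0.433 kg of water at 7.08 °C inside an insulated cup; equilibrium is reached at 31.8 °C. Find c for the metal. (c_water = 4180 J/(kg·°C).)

c ≈ 882 J/(kg·°C)

m_s c (T_s − T_f) = m_water c_water (T_f − T_0):
0.198×c×(288 − 31.8) = 0.433×4180×(31.8 − 7.08)
50.73 c = 44742  ⇒  c ≈ 882 J/(kg·°C)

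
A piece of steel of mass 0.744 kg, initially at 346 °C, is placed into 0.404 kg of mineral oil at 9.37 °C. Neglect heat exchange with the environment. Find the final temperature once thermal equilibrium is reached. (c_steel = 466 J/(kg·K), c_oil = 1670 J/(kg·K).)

T_f ≈ 123.6 °C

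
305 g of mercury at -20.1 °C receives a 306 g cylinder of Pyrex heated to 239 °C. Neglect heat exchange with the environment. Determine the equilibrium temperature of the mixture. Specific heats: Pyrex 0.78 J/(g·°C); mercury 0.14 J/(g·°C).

T_f ≈ 199.7 °C

T_f = Σ m_i c_i T_i / Σ m_i c_i:
T_f = (238.68*239 + 42.7*(-20.1)) / (238.68 + 42.7)
    = 56186 / 281.38 ≈ 199.68 °C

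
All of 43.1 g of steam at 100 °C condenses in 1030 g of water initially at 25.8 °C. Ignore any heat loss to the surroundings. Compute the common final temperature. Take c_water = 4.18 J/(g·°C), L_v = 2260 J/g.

T_f ≈ 50.5 °C

Let T be the final temperature. ΣQ_i = 0:
steam→water at 100 °C releases m L_v = 43.1×2260 = 97406
  condensed water 100 °C→T: 180.16(T − 100)
  original water: 4305.4(T − 25.8)
4485.6 T = 97406 + 18016 + 111079 = 226501
T ≈ 50.50 °C — below 100 °C, confirming all the steam condensed.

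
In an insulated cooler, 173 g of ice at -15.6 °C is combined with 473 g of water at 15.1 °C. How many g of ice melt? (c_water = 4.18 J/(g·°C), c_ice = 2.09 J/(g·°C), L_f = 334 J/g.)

Water can give up m c ΔT = 473×4.18×15.1 = 29855 J before reaching 0 °C.
Warming the ice to 0 °C takes 173×2.09×15.6 = 5640.5 J, leaving 24214 J for melting.
Fully melting the ice requires m_ice L_f = 173×334 = 57782 J.
Since 24214 < 57782 J, not all the ice melts; equilibrium is at 0 °C.
Mass melted = 24214/334 ≈ 72.5 g.

m_melted ≈ 72.5 g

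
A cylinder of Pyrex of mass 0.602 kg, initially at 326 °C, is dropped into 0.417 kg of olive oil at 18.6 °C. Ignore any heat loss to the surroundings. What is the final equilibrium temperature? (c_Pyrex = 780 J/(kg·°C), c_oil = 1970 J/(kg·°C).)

T_f ≈ 130.4 °C

Net heat exchanged in the isolated system is zero:
0.602*780*(T − 326) + 0.417*1970*(T − 18.6) = 0
469.56(T − 326) + 821.49(T − 18.6) = 0
(469.56 + 821.49) T = 469.56*326 + 821.49*18.6
T = 168356 / 1291 = 130 °C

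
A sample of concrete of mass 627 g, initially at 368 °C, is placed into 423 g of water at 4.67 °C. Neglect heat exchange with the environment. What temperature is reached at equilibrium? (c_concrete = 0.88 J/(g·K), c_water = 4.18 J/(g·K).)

Setting the total heat transfer to zero:
627×0.88×(T − 368) + 423×4.18×(T − 4.67) = 0
551.76(T − 368) + 1768.1(T − 4.67) = 0
2319.9 T = 211305
T = 211305 / 2319.9 = 91.1 °C

T_f ≈ 91.1 °C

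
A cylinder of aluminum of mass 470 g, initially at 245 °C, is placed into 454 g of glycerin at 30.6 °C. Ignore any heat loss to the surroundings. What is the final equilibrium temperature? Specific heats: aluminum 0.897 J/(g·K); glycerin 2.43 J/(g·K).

Heat lost by the aluminum equals heat gained by the glycerin:
470×0.897×(245 − T) = 454×2.43×(T − 30.6)
421.59(245 − T) = 1103.2(T − 30.6)
1524.8 T = 137048  ⇒  T ≈ 89.88 °C

T_f ≈ 89.9 °C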